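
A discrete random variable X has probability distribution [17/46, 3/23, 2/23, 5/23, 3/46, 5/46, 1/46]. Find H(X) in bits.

H(X) = -Σ p(x) log₂ p(x)
  -17/46 × log₂(17/46) = 0.5307
  -3/23 × log₂(3/23) = 0.3833
  -2/23 × log₂(2/23) = 0.3064
  -5/23 × log₂(5/23) = 0.4786
  -3/46 × log₂(3/46) = 0.2569
  -5/46 × log₂(5/46) = 0.3480
  -1/46 × log₂(1/46) = 0.1201
H(X) = 2.4240 bits


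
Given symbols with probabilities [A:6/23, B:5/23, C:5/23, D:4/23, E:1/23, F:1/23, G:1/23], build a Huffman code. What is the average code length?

Huffman tree construction:
Combine smallest probabilities repeatedly
Resulting codes:
  A: 10 (length 2)
  B: 00 (length 2)
  C: 01 (length 2)
  D: 111 (length 3)
  E: 11010 (length 5)
  F: 11011 (length 5)
  G: 1100 (length 4)
Average length = Σ p(s) × length(s) = 2.5217 bits


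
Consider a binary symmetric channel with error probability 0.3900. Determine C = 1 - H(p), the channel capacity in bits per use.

For BSC with error probability p:
C = 1 - H(p) where H(p) is binary entropy
H(0.3900) = -0.3900 × log₂(0.3900) - 0.6100 × log₂(0.6100)
H(p) = 0.9648
C = 1 - 0.9648 = 0.0352 bits/use


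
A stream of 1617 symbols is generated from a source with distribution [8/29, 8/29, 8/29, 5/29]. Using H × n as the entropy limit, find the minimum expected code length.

Entropy H = 1.9749 bits/symbol
Minimum bits = H × n = 1.9749 × 1617
= 3193.40 bits


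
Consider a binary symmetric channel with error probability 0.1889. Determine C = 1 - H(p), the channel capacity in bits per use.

For BSC with error probability p:
C = 1 - H(p) where H(p) is binary entropy
H(0.1889) = -0.1889 × log₂(0.1889) - 0.8111 × log₂(0.8111)
H(p) = 0.6992
C = 1 - 0.6992 = 0.3008 bits/use


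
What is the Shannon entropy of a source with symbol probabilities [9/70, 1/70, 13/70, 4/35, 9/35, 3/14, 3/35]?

H(X) = -Σ p(x) log₂ p(x)
  -9/70 × log₂(9/70) = 0.3805
  -1/70 × log₂(1/70) = 0.0876
  -13/70 × log₂(13/70) = 0.4511
  -4/35 × log₂(4/35) = 0.3576
  -9/35 × log₂(9/35) = 0.5038
  -3/14 × log₂(3/14) = 0.4762
  -3/35 × log₂(3/35) = 0.3038
H(X) = 2.5606 bits


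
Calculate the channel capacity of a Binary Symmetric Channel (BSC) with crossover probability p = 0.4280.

For BSC with error probability p:
C = 1 - H(p) where H(p) is binary entropy
H(0.4280) = -0.4280 × log₂(0.4280) - 0.5720 × log₂(0.5720)
H(p) = 0.9850
C = 1 - 0.9850 = 0.0150 bits/use


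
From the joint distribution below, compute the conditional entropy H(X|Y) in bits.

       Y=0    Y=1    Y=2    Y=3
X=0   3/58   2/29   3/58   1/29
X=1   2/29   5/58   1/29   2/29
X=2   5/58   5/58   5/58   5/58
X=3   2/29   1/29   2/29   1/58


H(X|Y) = Σ_y p(y) H(X|Y=y)
  p(Y=0) = 8/29, H(X|Y=0) = 1.9772
  p(Y=1) = 8/29, H(X|Y=1) = 1.9238
  p(Y=2) = 7/29, H(X|Y=2) = 1.9242
  p(Y=3) = 6/29, H(X|Y=3) = 1.7842
H(X|Y) = 0.2759×1.9772 + 0.2759×1.9238 + 0.2414×1.9242 + 0.2069×1.7842 = 1.9097 bits


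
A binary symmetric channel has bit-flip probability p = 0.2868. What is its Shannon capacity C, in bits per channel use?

For BSC with error probability p:
C = 1 - H(p) where H(p) is binary entropy
H(0.2868) = -0.2868 × log₂(0.2868) - 0.7132 × log₂(0.7132)
H(p) = 0.8646
C = 1 - 0.8646 = 0.1354 bits/use


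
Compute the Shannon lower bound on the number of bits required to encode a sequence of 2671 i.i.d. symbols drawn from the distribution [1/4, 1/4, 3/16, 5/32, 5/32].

Entropy H = 2.2897 bits/symbol
Minimum bits = H × n = 2.2897 × 2671
= 6115.83 bits


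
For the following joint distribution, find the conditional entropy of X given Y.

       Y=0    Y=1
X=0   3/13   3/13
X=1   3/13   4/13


H(X|Y) = Σ_y p(y) H(X|Y=y)
  p(Y=0) = 6/13, H(X|Y=0) = 1.0000
  p(Y=1) = 7/13, H(X|Y=1) = 0.9852
H(X|Y) = 0.4615×1.0000 + 0.5385×0.9852 = 0.9920 bits


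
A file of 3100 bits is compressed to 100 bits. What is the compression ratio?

Compression ratio = Original / Compressed
= 3100 / 100 = 31.00:1


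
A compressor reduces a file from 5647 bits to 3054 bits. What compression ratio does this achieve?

Compression ratio = Original / Compressed
= 5647 / 3054 = 1.85:1


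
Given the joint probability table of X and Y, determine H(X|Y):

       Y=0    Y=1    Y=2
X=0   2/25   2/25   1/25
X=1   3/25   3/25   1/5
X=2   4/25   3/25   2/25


H(X|Y) = Σ_y p(y) H(X|Y=y)
  p(Y=0) = 9/25, H(X|Y=0) = 1.5305
  p(Y=1) = 8/25, H(X|Y=1) = 1.5613
  p(Y=2) = 8/25, H(X|Y=2) = 1.2988
H(X|Y) = 0.3600×1.5305 + 0.3200×1.5613 + 0.3200×1.2988 = 1.4662 bits


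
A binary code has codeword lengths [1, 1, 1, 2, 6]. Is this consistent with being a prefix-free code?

Kraft inequality: Σ 2^(-l_i) ≤ 1 for prefix-free code
Calculating: 2^(-1) + 2^(-1) + 2^(-1) + 2^(-2) + 2^(-6)
= 0.5 + 0.5 + 0.5 + 0.25 + 0.015625
= 1.7656
Since 1.7656 > 1, prefix-free code does not exist


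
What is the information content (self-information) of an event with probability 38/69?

Information content I(x) = -log₂(p(x))
I = -log₂(38/69) = -log₂(0.5507)
I = 0.8606 bits


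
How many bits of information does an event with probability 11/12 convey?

Information content I(x) = -log₂(p(x))
I = -log₂(11/12) = -log₂(0.9167)
I = 0.1255 bits


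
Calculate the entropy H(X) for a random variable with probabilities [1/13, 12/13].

H(X) = -Σ p(x) log₂ p(x)
  -1/13 × log₂(1/13) = 0.2846
  -12/13 × log₂(12/13) = 0.1066
H(X) = 0.3912 bits


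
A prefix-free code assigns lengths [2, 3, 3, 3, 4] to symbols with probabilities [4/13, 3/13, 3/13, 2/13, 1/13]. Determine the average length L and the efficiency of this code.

Average length L = Σ p_i × l_i = 2.7692 bits
Entropy H = 2.1997 bits
Efficiency η = H/L × 100% = 79.43%


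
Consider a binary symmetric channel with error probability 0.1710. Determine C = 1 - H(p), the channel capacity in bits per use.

For BSC with error probability p:
C = 1 - H(p) where H(p) is binary entropy
H(0.1710) = -0.1710 × log₂(0.1710) - 0.8290 × log₂(0.8290)
H(p) = 0.6600
C = 1 - 0.6600 = 0.3400 bits/use


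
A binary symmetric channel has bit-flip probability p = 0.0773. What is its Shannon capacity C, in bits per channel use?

For BSC with error probability p:
C = 1 - H(p) where H(p) is binary entropy
H(0.0773) = -0.0773 × log₂(0.0773) - 0.9227 × log₂(0.9227)
H(p) = 0.3926
C = 1 - 0.3926 = 0.6074 bits/use


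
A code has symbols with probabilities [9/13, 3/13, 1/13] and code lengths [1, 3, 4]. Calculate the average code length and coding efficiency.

Average length L = Σ p_i × l_i = 1.6923 bits
Entropy H = 1.1401 bits
Efficiency η = H/L × 100% = 67.37%


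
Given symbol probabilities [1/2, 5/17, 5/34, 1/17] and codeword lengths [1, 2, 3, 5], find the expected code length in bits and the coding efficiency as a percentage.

Average length L = Σ p_i × l_i = 1.8235 bits
Entropy H = 1.6664 bits
Efficiency η = H/L × 100% = 91.38%


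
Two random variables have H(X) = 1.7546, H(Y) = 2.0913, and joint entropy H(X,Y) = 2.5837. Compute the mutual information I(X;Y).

I(X;Y) = H(X) + H(Y) - H(X,Y)
I(X;Y) = 1.7546 + 2.0913 - 2.5837 = 1.2622 bits


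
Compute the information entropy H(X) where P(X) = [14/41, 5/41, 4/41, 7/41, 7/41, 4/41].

H(X) = -Σ p(x) log₂ p(x)
  -14/41 × log₂(14/41) = 0.5293
  -5/41 × log₂(5/41) = 0.3702
  -4/41 × log₂(4/41) = 0.3276
  -7/41 × log₂(7/41) = 0.4354
  -7/41 × log₂(7/41) = 0.4354
  -4/41 × log₂(4/41) = 0.3276
H(X) = 2.4255 bits


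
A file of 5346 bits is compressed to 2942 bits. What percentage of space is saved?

Space savings = (1 - Compressed/Original) × 100%
= (1 - 2942/5346) × 100%
= 44.97%


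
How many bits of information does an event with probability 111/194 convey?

Information content I(x) = -log₂(p(x))
I = -log₂(111/194) = -log₂(0.5722)
I = 0.8055 bits


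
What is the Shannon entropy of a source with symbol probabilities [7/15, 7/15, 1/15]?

H(X) = -Σ p(x) log₂ p(x)
  -7/15 × log₂(7/15) = 0.5131
  -7/15 × log₂(7/15) = 0.5131
  -1/15 × log₂(1/15) = 0.2605
H(X) = 1.2867 bits


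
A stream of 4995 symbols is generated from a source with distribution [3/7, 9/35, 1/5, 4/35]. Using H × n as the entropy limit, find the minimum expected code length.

Entropy H = 1.8497 bits/symbol
Minimum bits = H × n = 1.8497 × 4995
= 9239.43 bits


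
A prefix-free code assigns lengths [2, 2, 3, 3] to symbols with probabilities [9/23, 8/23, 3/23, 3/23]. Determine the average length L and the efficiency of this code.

Average length L = Σ p_i × l_i = 2.2609 bits
Entropy H = 1.8262 bits
Efficiency η = H/L × 100% = 80.77%


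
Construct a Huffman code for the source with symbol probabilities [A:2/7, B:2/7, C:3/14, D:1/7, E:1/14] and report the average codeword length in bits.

Huffman tree construction:
Combine smallest probabilities repeatedly
Resulting codes:
  A: 10 (length 2)
  B: 11 (length 2)
  C: 00 (length 2)
  D: 011 (length 3)
  E: 010 (length 3)
Average length = Σ p(s) × length(s) = 2.2143 bits


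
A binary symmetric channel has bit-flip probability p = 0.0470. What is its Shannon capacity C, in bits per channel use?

For BSC with error probability p:
C = 1 - H(p) where H(p) is binary entropy
H(0.0470) = -0.0470 × log₂(0.0470) - 0.9530 × log₂(0.9530)
H(p) = 0.2735
C = 1 - 0.2735 = 0.7265 bits/use


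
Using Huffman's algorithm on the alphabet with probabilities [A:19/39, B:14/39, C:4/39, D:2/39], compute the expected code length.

Huffman tree construction:
Combine smallest probabilities repeatedly
Resulting codes:
  A: 0 (length 1)
  B: 11 (length 2)
  C: 101 (length 3)
  D: 100 (length 3)
Average length = Σ p(s) × length(s) = 1.6667 bits


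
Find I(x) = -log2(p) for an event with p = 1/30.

Information content I(x) = -log₂(p(x))
I = -log₂(1/30) = -log₂(0.0333)
I = 4.9069 bits


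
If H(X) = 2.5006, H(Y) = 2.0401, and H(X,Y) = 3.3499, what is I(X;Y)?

I(X;Y) = H(X) + H(Y) - H(X,Y)
I(X;Y) = 2.5006 + 2.0401 - 3.3499 = 1.1908 bits


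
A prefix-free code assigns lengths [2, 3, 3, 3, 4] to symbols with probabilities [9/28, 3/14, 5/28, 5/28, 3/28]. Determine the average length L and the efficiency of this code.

Average length L = Σ p_i × l_i = 2.7857 bits
Entropy H = 2.2355 bits
Efficiency η = H/L × 100% = 80.25%


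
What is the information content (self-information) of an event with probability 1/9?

Information content I(x) = -log₂(p(x))
I = -log₂(1/9) = -log₂(0.1111)
I = 3.1699 bits


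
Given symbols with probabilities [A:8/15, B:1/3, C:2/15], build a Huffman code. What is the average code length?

Huffman tree construction:
Combine smallest probabilities repeatedly
Resulting codes:
  A: 1 (length 1)
  B: 01 (length 2)
  C: 00 (length 2)
Average length = Σ p(s) × length(s) = 1.4667 bits


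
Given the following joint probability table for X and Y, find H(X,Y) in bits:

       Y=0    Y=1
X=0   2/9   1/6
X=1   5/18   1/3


H(X,Y) = -Σ p(x,y) log₂ p(x,y)
  p(0,0)=2/9: -0.2222 × log₂(0.2222) = 0.4822
  p(0,1)=1/6: -0.1667 × log₂(0.1667) = 0.4308
  p(1,0)=5/18: -0.2778 × log₂(0.2778) = 0.5133
  p(1,1)=1/3: -0.3333 × log₂(0.3333) = 0.5283
H(X,Y) = 1.9547 bits


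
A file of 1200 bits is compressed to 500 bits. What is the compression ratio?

Compression ratio = Original / Compressed
= 1200 / 500 = 2.40:1


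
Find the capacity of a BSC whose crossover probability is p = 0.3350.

For BSC with error probability p:
C = 1 - H(p) where H(p) is binary entropy
H(0.3350) = -0.3350 × log₂(0.3350) - 0.6650 × log₂(0.6650)
H(p) = 0.9200
C = 1 - 0.9200 = 0.0800 bits/use


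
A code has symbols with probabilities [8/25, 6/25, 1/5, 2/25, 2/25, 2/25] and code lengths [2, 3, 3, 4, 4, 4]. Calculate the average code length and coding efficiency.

Average length L = Σ p_i × l_i = 2.9200 bits
Entropy H = 2.3591 bits
Efficiency η = H/L × 100% = 80.79%


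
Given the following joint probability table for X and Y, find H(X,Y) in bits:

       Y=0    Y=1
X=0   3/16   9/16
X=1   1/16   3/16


H(X,Y) = -Σ p(x,y) log₂ p(x,y)
  p(0,0)=3/16: -0.1875 × log₂(0.1875) = 0.4528
  p(0,1)=9/16: -0.5625 × log₂(0.5625) = 0.4669
  p(1,0)=1/16: -0.0625 × log₂(0.0625) = 0.2500
  p(1,1)=3/16: -0.1875 × log₂(0.1875) = 0.4528
H(X,Y) = 1.6226 bits


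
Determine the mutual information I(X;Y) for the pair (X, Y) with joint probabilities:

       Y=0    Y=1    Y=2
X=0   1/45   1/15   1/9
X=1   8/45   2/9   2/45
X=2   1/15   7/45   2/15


H(X) = 1.5148, H(Y) = 1.5460, H(X,Y) = 2.9252
I(X;Y) = H(X) + H(Y) - H(X,Y) = 0.1356 bits


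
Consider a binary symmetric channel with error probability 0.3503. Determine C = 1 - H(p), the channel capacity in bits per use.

For BSC with error probability p:
C = 1 - H(p) where H(p) is binary entropy
H(0.3503) = -0.3503 × log₂(0.3503) - 0.6497 × log₂(0.6497)
H(p) = 0.9343
C = 1 - 0.9343 = 0.0657 bits/use


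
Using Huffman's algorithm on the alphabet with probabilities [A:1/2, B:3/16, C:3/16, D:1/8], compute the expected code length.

Huffman tree construction:
Combine smallest probabilities repeatedly
Resulting codes:
  A: 0 (length 1)
  B: 111 (length 3)
  C: 10 (length 2)
  D: 110 (length 3)
Average length = Σ p(s) × length(s) = 1.8125 bits


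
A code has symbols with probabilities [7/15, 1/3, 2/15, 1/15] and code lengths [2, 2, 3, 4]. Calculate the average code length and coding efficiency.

Average length L = Σ p_i × l_i = 2.2667 bits
Entropy H = 1.6895 bits
Efficiency η = H/L × 100% = 74.54%


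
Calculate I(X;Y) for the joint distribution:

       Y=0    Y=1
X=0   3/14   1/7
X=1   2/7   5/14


H(X) = 0.9403, H(Y) = 1.0000, H(X,Y) = 1.9242
I(X;Y) = H(X) + H(Y) - H(X,Y) = 0.0161 bits


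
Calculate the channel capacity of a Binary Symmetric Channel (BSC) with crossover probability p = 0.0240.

For BSC with error probability p:
C = 1 - H(p) where H(p) is binary entropy
H(0.0240) = -0.0240 × log₂(0.0240) - 0.9760 × log₂(0.9760)
H(p) = 0.1633
C = 1 - 0.1633 = 0.8367 bits/use


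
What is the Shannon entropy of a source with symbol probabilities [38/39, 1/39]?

H(X) = -Σ p(x) log₂ p(x)
  -38/39 × log₂(38/39) = 0.0365
  -1/39 × log₂(1/39) = 0.1355
H(X) = 0.1720 bits


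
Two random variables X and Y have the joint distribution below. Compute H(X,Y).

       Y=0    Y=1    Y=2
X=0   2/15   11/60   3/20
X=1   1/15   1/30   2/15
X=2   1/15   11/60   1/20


H(X,Y) = -Σ p(x,y) log₂ p(x,y)
  p(0,0)=2/15: -0.1333 × log₂(0.1333) = 0.3876
  p(0,1)=11/60: -0.1833 × log₂(0.1833) = 0.4487
  p(0,2)=3/20: -0.1500 × log₂(0.1500) = 0.4105
  p(1,0)=1/15: -0.0667 × log₂(0.0667) = 0.2605
  p(1,1)=1/30: -0.0333 × log₂(0.0333) = 0.1636
  p(1,2)=2/15: -0.1333 × log₂(0.1333) = 0.3876
  p(2,0)=1/15: -0.0667 × log₂(0.0667) = 0.2605
  p(2,1)=11/60: -0.1833 × log₂(0.1833) = 0.4487
  p(2,2)=1/20: -0.0500 × log₂(0.0500) = 0.2161
H(X,Y) = 2.9837 bits


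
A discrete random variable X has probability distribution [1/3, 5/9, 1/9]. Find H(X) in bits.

H(X) = -Σ p(x) log₂ p(x)
  -1/3 × log₂(1/3) = 0.5283
  -5/9 × log₂(5/9) = 0.4711
  -1/9 × log₂(1/9) = 0.3522
H(X) = 1.3516 bits


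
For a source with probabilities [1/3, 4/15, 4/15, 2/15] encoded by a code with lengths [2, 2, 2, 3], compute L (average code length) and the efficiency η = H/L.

Average length L = Σ p_i × l_i = 2.1333 bits
Entropy H = 1.9329 bits
Efficiency η = H/L × 100% = 90.61%


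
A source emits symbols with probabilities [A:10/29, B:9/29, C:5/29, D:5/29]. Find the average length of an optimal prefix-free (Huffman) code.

Huffman tree construction:
Combine smallest probabilities repeatedly
Resulting codes:
  A: 11 (length 2)
  B: 10 (length 2)
  C: 00 (length 2)
  D: 01 (length 2)
Average length = Σ p(s) × length(s) = 2.0000 bits


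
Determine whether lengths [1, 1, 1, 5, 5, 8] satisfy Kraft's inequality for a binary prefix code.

Kraft inequality: Σ 2^(-l_i) ≤ 1 for prefix-free code
Calculating: 2^(-1) + 2^(-1) + 2^(-1) + 2^(-5) + 2^(-5) + 2^(-8)
= 0.5 + 0.5 + 0.5 + 0.03125 + 0.03125 + 0.00390625
= 1.5664
Since 1.5664 > 1, prefix-free code does not exist


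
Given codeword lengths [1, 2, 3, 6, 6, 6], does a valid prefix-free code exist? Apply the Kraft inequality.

Kraft inequality: Σ 2^(-l_i) ≤ 1 for prefix-free code
Calculating: 2^(-1) + 2^(-2) + 2^(-3) + 2^(-6) + 2^(-6) + 2^(-6)
= 0.5 + 0.25 + 0.125 + 0.015625 + 0.015625 + 0.015625
= 0.9219
Since 0.9219 ≤ 1, prefix-free code exists


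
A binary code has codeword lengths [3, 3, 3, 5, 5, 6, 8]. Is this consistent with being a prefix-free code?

Kraft inequality: Σ 2^(-l_i) ≤ 1 for prefix-free code
Calculating: 2^(-3) + 2^(-3) + 2^(-3) + 2^(-5) + 2^(-5) + 2^(-6) + 2^(-8)
= 0.125 + 0.125 + 0.125 + 0.03125 + 0.03125 + 0.015625 + 0.00390625
= 0.4570
Since 0.4570 ≤ 1, prefix-free code exists


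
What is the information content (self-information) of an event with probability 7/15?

Information content I(x) = -log₂(p(x))
I = -log₂(7/15) = -log₂(0.4667)
I = 1.0995 bits


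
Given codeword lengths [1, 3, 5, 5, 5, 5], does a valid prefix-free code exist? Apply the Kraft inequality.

Kraft inequality: Σ 2^(-l_i) ≤ 1 for prefix-free code
Calculating: 2^(-1) + 2^(-3) + 2^(-5) + 2^(-5) + 2^(-5) + 2^(-5)
= 0.5 + 0.125 + 0.03125 + 0.03125 + 0.03125 + 0.03125
= 0.7500
Since 0.7500 ≤ 1, prefix-free code exists


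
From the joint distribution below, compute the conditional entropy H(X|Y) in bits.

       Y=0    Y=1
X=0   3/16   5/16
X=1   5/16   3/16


H(X|Y) = Σ_y p(y) H(X|Y=y)
  p(Y=0) = 1/2, H(X|Y=0) = 0.9544
  p(Y=1) = 1/2, H(X|Y=1) = 0.9544
H(X|Y) = 0.5000×0.9544 + 0.5000×0.9544 = 0.9544 bits


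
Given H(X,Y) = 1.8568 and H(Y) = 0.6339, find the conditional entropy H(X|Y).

Chain rule: H(X,Y) = H(X|Y) + H(Y)
H(X|Y) = H(X,Y) - H(Y) = 1.8568 - 0.6339 = 1.2229 bits


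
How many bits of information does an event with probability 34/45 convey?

Information content I(x) = -log₂(p(x))
I = -log₂(34/45) = -log₂(0.7556)
I = 0.4044 bits


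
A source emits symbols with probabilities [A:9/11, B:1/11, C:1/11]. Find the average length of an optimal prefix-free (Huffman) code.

Huffman tree construction:
Combine smallest probabilities repeatedly
Resulting codes:
  A: 1 (length 1)
  B: 00 (length 2)
  C: 01 (length 2)
Average length = Σ p(s) × length(s) = 1.1818 bits


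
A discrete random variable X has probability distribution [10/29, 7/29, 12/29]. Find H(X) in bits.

H(X) = -Σ p(x) log₂ p(x)
  -10/29 × log₂(10/29) = 0.5297
  -7/29 × log₂(7/29) = 0.4950
  -12/29 × log₂(12/29) = 0.5268
H(X) = 1.5514 bits


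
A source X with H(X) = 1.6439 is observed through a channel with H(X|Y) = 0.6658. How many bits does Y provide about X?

I(X;Y) = H(X) - H(X|Y)
I(X;Y) = 1.6439 - 0.6658 = 0.9781 bits


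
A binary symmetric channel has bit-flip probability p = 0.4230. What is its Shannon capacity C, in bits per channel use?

For BSC with error probability p:
C = 1 - H(p) where H(p) is binary entropy
H(0.4230) = -0.4230 × log₂(0.4230) - 0.5770 × log₂(0.5770)
H(p) = 0.9828
C = 1 - 0.9828 = 0.0172 bits/use


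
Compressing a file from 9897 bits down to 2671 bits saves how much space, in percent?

Space savings = (1 - Compressed/Original) × 100%
= (1 - 2671/9897) × 100%
= 73.01%


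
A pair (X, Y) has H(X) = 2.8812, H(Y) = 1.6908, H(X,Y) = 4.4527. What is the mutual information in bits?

I(X;Y) = H(X) + H(Y) - H(X,Y)
I(X;Y) = 2.8812 + 1.6908 - 4.4527 = 0.1193 bits


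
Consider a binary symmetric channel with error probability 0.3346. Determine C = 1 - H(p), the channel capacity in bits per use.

For BSC with error probability p:
C = 1 - H(p) where H(p) is binary entropy
H(0.3346) = -0.3346 × log₂(0.3346) - 0.6654 × log₂(0.6654)
H(p) = 0.9196
C = 1 - 0.9196 = 0.0804 bits/use


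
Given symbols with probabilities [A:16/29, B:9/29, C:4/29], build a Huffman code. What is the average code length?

Huffman tree construction:
Combine smallest probabilities repeatedly
Resulting codes:
  A: 1 (length 1)
  B: 01 (length 2)
  C: 00 (length 2)
Average length = Σ p(s) × length(s) = 1.4483 bits


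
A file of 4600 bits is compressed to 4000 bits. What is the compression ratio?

Compression ratio = Original / Compressed
= 4600 / 4000 = 1.15:1


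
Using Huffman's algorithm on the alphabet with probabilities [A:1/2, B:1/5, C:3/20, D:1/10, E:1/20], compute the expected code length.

Huffman tree construction:
Combine smallest probabilities repeatedly
Resulting codes:
  A: 0 (length 1)
  B: 10 (length 2)
  C: 110 (length 3)
  D: 1111 (length 4)
  E: 1110 (length 4)
Average length = Σ p(s) × length(s) = 1.9500 bits


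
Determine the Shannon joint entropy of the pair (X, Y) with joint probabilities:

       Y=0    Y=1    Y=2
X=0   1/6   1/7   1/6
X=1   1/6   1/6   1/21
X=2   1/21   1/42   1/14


H(X,Y) = -Σ p(x,y) log₂ p(x,y)
  p(0,0)=1/6: -0.1667 × log₂(0.1667) = 0.4308
  p(0,1)=1/7: -0.1429 × log₂(0.1429) = 0.4011
  p(0,2)=1/6: -0.1667 × log₂(0.1667) = 0.4308
  p(1,0)=1/6: -0.1667 × log₂(0.1667) = 0.4308
  p(1,1)=1/6: -0.1667 × log₂(0.1667) = 0.4308
  p(1,2)=1/21: -0.0476 × log₂(0.0476) = 0.2092
  p(2,0)=1/21: -0.0476 × log₂(0.0476) = 0.2092
  p(2,1)=1/42: -0.0238 × log₂(0.0238) = 0.1284
  p(2,2)=1/14: -0.0714 × log₂(0.0714) = 0.2720
H(X,Y) = 2.9430 bits


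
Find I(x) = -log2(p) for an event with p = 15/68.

Information content I(x) = -log₂(p(x))
I = -log₂(15/68) = -log₂(0.2206)
I = 2.1806 bits


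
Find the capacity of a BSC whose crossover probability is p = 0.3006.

For BSC with error probability p:
C = 1 - H(p) where H(p) is binary entropy
H(0.3006) = -0.3006 × log₂(0.3006) - 0.6994 × log₂(0.6994)
H(p) = 0.8820
C = 1 - 0.8820 = 0.1180 bits/use


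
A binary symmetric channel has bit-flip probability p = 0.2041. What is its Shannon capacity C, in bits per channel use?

For BSC with error probability p:
C = 1 - H(p) where H(p) is binary entropy
H(0.2041) = -0.2041 × log₂(0.2041) - 0.7959 × log₂(0.7959)
H(p) = 0.7301
C = 1 - 0.7301 = 0.2699 bits/use


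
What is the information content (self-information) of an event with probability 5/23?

Information content I(x) = -log₂(p(x))
I = -log₂(5/23) = -log₂(0.2174)
I = 2.2016 bits


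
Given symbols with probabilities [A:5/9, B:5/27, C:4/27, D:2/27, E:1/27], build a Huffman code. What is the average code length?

Huffman tree construction:
Combine smallest probabilities repeatedly
Resulting codes:
  A: 1 (length 1)
  B: 00 (length 2)
  C: 011 (length 3)
  D: 0101 (length 4)
  E: 0100 (length 4)
Average length = Σ p(s) × length(s) = 1.8148 bits


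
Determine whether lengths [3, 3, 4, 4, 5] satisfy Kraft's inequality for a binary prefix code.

Kraft inequality: Σ 2^(-l_i) ≤ 1 for prefix-free code
Calculating: 2^(-3) + 2^(-3) + 2^(-4) + 2^(-4) + 2^(-5)
= 0.125 + 0.125 + 0.0625 + 0.0625 + 0.03125
= 0.4062
Since 0.4062 ≤ 1, prefix-free code exists


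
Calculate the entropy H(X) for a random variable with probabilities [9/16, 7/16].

H(X) = -Σ p(x) log₂ p(x)
  -9/16 × log₂(9/16) = 0.4669
  -7/16 × log₂(7/16) = 0.5218
H(X) = 0.9887 bits


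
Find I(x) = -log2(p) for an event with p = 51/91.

Information content I(x) = -log₂(p(x))
I = -log₂(51/91) = -log₂(0.5604)
I = 0.8354 bits


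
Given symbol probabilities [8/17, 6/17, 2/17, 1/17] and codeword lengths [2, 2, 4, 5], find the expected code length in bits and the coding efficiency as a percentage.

Average length L = Σ p_i × l_i = 2.4118 bits
Entropy H = 1.6457 bits
Efficiency η = H/L × 100% = 68.24%


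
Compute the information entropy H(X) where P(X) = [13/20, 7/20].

H(X) = -Σ p(x) log₂ p(x)
  -13/20 × log₂(13/20) = 0.4040
  -7/20 × log₂(7/20) = 0.5301
H(X) = 0.9341 bits


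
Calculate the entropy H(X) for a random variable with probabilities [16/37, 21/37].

H(X) = -Σ p(x) log₂ p(x)
  -16/37 × log₂(16/37) = 0.5230
  -21/37 × log₂(21/37) = 0.4638
H(X) = 0.9868 bits


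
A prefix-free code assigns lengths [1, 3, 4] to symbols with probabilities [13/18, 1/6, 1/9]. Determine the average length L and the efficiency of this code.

Average length L = Σ p_i × l_i = 1.6667 bits
Entropy H = 1.1221 bits
Efficiency η = H/L × 100% = 67.33%


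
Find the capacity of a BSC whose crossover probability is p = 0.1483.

For BSC with error probability p:
C = 1 - H(p) where H(p) is binary entropy
H(0.1483) = -0.1483 × log₂(0.1483) - 0.8517 × log₂(0.8517)
H(p) = 0.6056
C = 1 - 0.6056 = 0.3944 bits/use


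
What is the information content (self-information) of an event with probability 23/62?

Information content I(x) = -log₂(p(x))
I = -log₂(23/62) = -log₂(0.3710)
I = 1.4306 bits


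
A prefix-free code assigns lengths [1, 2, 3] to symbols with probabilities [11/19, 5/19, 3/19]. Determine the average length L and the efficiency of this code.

Average length L = Σ p_i × l_i = 1.5789 bits
Entropy H = 1.3838 bits
Efficiency η = H/L × 100% = 87.64%


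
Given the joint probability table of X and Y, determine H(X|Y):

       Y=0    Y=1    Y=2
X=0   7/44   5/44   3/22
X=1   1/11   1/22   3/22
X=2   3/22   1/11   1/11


H(X|Y) = Σ_y p(y) H(X|Y=y)
  p(Y=0) = 17/44, H(X|Y=0) = 1.5486
  p(Y=1) = 1/4, H(X|Y=1) = 1.4949
  p(Y=2) = 4/11, H(X|Y=2) = 1.5613
H(X|Y) = 0.3864×1.5486 + 0.2500×1.4949 + 0.3636×1.5613 = 1.5398 bits


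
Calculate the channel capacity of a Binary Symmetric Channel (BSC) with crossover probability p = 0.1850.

For BSC with error probability p:
C = 1 - H(p) where H(p) is binary entropy
H(0.1850) = -0.1850 × log₂(0.1850) - 0.8150 × log₂(0.8150)
H(p) = 0.6909
C = 1 - 0.6909 = 0.3091 bits/use


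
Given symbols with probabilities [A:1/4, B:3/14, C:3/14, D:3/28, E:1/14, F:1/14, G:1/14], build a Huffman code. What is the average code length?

Huffman tree construction:
Combine smallest probabilities repeatedly
Resulting codes:
  A: 10 (length 2)
  B: 00 (length 2)
  C: 01 (length 2)
  D: 1111 (length 4)
  E: 1100 (length 4)
  F: 1101 (length 4)
  G: 1110 (length 4)
Average length = Σ p(s) × length(s) = 2.6429 bits


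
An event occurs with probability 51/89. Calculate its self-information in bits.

Information content I(x) = -log₂(p(x))
I = -log₂(51/89) = -log₂(0.5730)
I = 0.8033 bits


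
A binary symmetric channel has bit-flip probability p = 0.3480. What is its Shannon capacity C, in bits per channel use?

For BSC with error probability p:
C = 1 - H(p) where H(p) is binary entropy
H(0.3480) = -0.3480 × log₂(0.3480) - 0.6520 × log₂(0.6520)
H(p) = 0.9323
C = 1 - 0.9323 = 0.0677 bits/use


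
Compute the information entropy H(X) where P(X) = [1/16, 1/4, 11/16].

H(X) = -Σ p(x) log₂ p(x)
  -1/16 × log₂(1/16) = 0.2500
  -1/4 × log₂(1/4) = 0.5000
  -11/16 × log₂(11/16) = 0.3716
H(X) = 1.1216 bits


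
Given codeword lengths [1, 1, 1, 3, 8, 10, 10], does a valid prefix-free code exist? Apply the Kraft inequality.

Kraft inequality: Σ 2^(-l_i) ≤ 1 for prefix-free code
Calculating: 2^(-1) + 2^(-1) + 2^(-1) + 2^(-3) + 2^(-8) + 2^(-10) + 2^(-10)
= 0.5 + 0.5 + 0.5 + 0.125 + 0.00390625 + 0.0009765625 + 0.0009765625
= 1.6309
Since 1.6309 > 1, prefix-free code does not exist


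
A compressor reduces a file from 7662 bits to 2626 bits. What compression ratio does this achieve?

Compression ratio = Original / Compressed
= 7662 / 2626 = 2.92:1


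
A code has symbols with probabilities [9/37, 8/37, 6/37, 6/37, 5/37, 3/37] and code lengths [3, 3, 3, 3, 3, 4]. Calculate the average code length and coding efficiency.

Average length L = Σ p_i × l_i = 3.0811 bits
Entropy H = 2.5091 bits
Efficiency η = H/L × 100% = 81.44%


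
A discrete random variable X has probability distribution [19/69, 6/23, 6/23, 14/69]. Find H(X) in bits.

H(X) = -Σ p(x) log₂ p(x)
  -19/69 × log₂(19/69) = 0.5123
  -6/23 × log₂(6/23) = 0.5057
  -6/23 × log₂(6/23) = 0.5057
  -14/69 × log₂(14/69) = 0.4669
H(X) = 1.9907 bits


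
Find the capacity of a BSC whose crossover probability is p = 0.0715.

For BSC with error probability p:
C = 1 - H(p) where H(p) is binary entropy
H(0.0715) = -0.0715 × log₂(0.0715) - 0.9285 × log₂(0.9285)
H(p) = 0.3715
C = 1 - 0.3715 = 0.6285 bits/use


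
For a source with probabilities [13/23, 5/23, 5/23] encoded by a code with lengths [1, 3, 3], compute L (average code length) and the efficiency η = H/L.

Average length L = Σ p_i × l_i = 1.8696 bits
Entropy H = 1.4225 bits
Efficiency η = H/L × 100% = 76.09%


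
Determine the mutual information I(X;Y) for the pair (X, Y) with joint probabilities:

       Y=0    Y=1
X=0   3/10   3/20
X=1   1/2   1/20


H(X) = 0.9928, H(Y) = 0.7219, H(X,Y) = 1.6477
I(X;Y) = H(X) + H(Y) - H(X,Y) = 0.0670 bits


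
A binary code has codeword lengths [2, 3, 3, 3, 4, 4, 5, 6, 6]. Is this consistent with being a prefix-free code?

Kraft inequality: Σ 2^(-l_i) ≤ 1 for prefix-free code
Calculating: 2^(-2) + 2^(-3) + 2^(-3) + 2^(-3) + 2^(-4) + 2^(-4) + 2^(-5) + 2^(-6) + 2^(-6)
= 0.25 + 0.125 + 0.125 + 0.125 + 0.0625 + 0.0625 + 0.03125 + 0.015625 + 0.015625
= 0.8125
Since 0.8125 ≤ 1, prefix-free code exists


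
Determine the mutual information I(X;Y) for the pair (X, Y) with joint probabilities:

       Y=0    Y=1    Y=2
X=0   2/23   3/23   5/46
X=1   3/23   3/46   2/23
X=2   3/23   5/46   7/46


H(X) = 1.5721, H(Y) = 1.5822, H(X,Y) = 3.1289
I(X;Y) = H(X) + H(Y) - H(X,Y) = 0.0254 bits


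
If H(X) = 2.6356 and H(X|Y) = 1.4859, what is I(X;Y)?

I(X;Y) = H(X) - H(X|Y)
I(X;Y) = 2.6356 - 1.4859 = 1.1497 bits


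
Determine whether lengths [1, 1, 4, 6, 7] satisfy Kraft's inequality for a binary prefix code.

Kraft inequality: Σ 2^(-l_i) ≤ 1 for prefix-free code
Calculating: 2^(-1) + 2^(-1) + 2^(-4) + 2^(-6) + 2^(-7)
= 0.5 + 0.5 + 0.0625 + 0.015625 + 0.0078125
= 1.0859
Since 1.0859 > 1, prefix-free code does not exist


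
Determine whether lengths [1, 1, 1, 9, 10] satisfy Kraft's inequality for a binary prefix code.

Kraft inequality: Σ 2^(-l_i) ≤ 1 for prefix-free code
Calculating: 2^(-1) + 2^(-1) + 2^(-1) + 2^(-9) + 2^(-10)
= 0.5 + 0.5 + 0.5 + 0.001953125 + 0.0009765625
= 1.5029
Since 1.5029 > 1, prefix-free code does not exist


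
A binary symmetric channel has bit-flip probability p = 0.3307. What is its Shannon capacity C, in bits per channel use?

For BSC with error probability p:
C = 1 - H(p) where H(p) is binary entropy
H(0.3307) = -0.3307 × log₂(0.3307) - 0.6693 × log₂(0.6693)
H(p) = 0.9156
C = 1 - 0.9156 = 0.0844 bits/use


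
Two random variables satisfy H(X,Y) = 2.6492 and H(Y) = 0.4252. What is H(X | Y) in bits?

Chain rule: H(X,Y) = H(X|Y) + H(Y)
H(X|Y) = H(X,Y) - H(Y) = 2.6492 - 0.4252 = 2.224 bits


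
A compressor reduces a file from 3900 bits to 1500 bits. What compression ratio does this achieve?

Compression ratio = Original / Compressed
= 3900 / 1500 = 2.60:1


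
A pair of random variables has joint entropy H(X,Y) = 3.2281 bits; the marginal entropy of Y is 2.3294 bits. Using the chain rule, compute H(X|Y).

Chain rule: H(X,Y) = H(X|Y) + H(Y)
H(X|Y) = H(X,Y) - H(Y) = 3.2281 - 2.3294 = 0.8987 bits


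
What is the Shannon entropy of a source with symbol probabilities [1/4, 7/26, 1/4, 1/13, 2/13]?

H(X) = -Σ p(x) log₂ p(x)
  -1/4 × log₂(1/4) = 0.5000
  -7/26 × log₂(7/26) = 0.5097
  -1/4 × log₂(1/4) = 0.5000
  -1/13 × log₂(1/13) = 0.2846
  -2/13 × log₂(2/13) = 0.4155
H(X) = 2.2098 bits


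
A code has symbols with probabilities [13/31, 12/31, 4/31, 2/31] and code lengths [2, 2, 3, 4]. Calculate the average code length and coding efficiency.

Average length L = Σ p_i × l_i = 2.2581 bits
Entropy H = 1.6921 bits
Efficiency η = H/L × 100% = 74.94%


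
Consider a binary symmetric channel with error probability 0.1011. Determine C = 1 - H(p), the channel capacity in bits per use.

For BSC with error probability p:
C = 1 - H(p) where H(p) is binary entropy
H(0.1011) = -0.1011 × log₂(0.1011) - 0.8989 × log₂(0.8989)
H(p) = 0.4725
C = 1 - 0.4725 = 0.5275 bits/use


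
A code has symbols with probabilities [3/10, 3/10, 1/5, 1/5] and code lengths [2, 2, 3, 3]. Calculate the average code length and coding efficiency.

Average length L = Σ p_i × l_i = 2.4000 bits
Entropy H = 1.9710 bits
Efficiency η = H/L × 100% = 82.12%


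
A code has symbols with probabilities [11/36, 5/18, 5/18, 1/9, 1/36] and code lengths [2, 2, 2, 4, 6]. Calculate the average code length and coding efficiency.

Average length L = Σ p_i × l_i = 2.3333 bits
Entropy H = 2.0451 bits
Efficiency η = H/L × 100% = 87.65%


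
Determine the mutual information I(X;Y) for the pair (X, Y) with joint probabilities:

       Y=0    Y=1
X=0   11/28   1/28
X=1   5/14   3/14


H(X) = 0.9852, H(Y) = 0.8113, H(X,Y) = 1.7080
I(X;Y) = H(X) + H(Y) - H(X,Y) = 0.0885 bits


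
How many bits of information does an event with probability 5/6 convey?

Information content I(x) = -log₂(p(x))
I = -log₂(5/6) = -log₂(0.8333)
I = 0.2630 bits


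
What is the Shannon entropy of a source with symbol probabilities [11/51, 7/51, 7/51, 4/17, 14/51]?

H(X) = -Σ p(x) log₂ p(x)
  -11/51 × log₂(11/51) = 0.4773
  -7/51 × log₂(7/51) = 0.3932
  -7/51 × log₂(7/51) = 0.3932
  -4/17 × log₂(4/17) = 0.4912
  -14/51 × log₂(14/51) = 0.5120
H(X) = 2.2670 bits


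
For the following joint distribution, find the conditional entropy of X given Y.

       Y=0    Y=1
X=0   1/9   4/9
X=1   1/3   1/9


H(X|Y) = Σ_y p(y) H(X|Y=y)
  p(Y=0) = 4/9, H(X|Y=0) = 0.8113
  p(Y=1) = 5/9, H(X|Y=1) = 0.7219
H(X|Y) = 0.4444×0.8113 + 0.5556×0.7219 = 0.7616 bits


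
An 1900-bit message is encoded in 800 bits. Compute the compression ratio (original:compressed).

Compression ratio = Original / Compressed
= 1900 / 800 = 2.38:1


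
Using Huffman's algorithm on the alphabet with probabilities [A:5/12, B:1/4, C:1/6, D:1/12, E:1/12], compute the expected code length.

Huffman tree construction:
Combine smallest probabilities repeatedly
Resulting codes:
  A: 0 (length 1)
  B: 10 (length 2)
  C: 110 (length 3)
  D: 1110 (length 4)
  E: 1111 (length 4)
Average length = Σ p(s) × length(s) = 2.0833 bits


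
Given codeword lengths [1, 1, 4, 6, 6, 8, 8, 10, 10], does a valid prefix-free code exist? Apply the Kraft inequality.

Kraft inequality: Σ 2^(-l_i) ≤ 1 for prefix-free code
Calculating: 2^(-1) + 2^(-1) + 2^(-4) + 2^(-6) + 2^(-6) + 2^(-8) + 2^(-8) + 2^(-10) + 2^(-10)
= 0.5 + 0.5 + 0.0625 + 0.015625 + 0.015625 + 0.00390625 + 0.00390625 + 0.0009765625 + 0.0009765625
= 1.1035
Since 1.1035 > 1, prefix-free code does not exist


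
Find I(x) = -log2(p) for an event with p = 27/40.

Information content I(x) = -log₂(p(x))
I = -log₂(27/40) = -log₂(0.6750)
I = 0.5670 bits


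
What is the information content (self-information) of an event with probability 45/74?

Information content I(x) = -log₂(p(x))
I = -log₂(45/74) = -log₂(0.6081)
I = 0.7176 bits


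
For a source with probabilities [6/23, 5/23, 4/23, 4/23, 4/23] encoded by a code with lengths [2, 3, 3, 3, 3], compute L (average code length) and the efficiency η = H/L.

Average length L = Σ p_i × l_i = 2.7391 bits
Entropy H = 2.3010 bits
Efficiency η = H/L × 100% = 84.00%


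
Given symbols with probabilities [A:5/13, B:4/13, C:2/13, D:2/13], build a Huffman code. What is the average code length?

Huffman tree construction:
Combine smallest probabilities repeatedly
Resulting codes:
  A: 0 (length 1)
  B: 10 (length 2)
  C: 110 (length 3)
  D: 111 (length 3)
Average length = Σ p(s) × length(s) = 1.9231 bits


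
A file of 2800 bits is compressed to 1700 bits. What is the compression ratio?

Compression ratio = Original / Compressed
= 2800 / 1700 = 1.65:1


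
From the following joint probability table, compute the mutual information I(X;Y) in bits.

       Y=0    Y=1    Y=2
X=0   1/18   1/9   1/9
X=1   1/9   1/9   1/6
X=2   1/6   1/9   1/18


H(X) = 1.5715, H(Y) = 1.5850, H(X,Y) = 3.0860
I(X;Y) = H(X) + H(Y) - H(X,Y) = 0.0705 bits


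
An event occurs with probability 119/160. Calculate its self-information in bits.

Information content I(x) = -log₂(p(x))
I = -log₂(119/160) = -log₂(0.7438)
I = 0.4271 bits


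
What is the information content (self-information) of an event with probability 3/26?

Information content I(x) = -log₂(p(x))
I = -log₂(3/26) = -log₂(0.1154)
I = 3.1155 bits


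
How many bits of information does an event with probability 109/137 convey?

Information content I(x) = -log₂(p(x))
I = -log₂(109/137) = -log₂(0.7956)
I = 0.3298 bits


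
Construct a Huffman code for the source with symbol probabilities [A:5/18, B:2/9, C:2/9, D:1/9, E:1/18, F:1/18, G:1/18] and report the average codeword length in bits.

Huffman tree construction:
Combine smallest probabilities repeatedly
Resulting codes:
  A: 10 (length 2)
  B: 00 (length 2)
  C: 01 (length 2)
  D: 1111 (length 4)
  E: 1100 (length 4)
  F: 1101 (length 4)
  G: 1110 (length 4)
Average length = Σ p(s) × length(s) = 2.5556 bits


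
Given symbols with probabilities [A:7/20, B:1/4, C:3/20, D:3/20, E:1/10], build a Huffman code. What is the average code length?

Huffman tree construction:
Combine smallest probabilities repeatedly
Resulting codes:
  A: 11 (length 2)
  B: 01 (length 2)
  C: 101 (length 3)
  D: 00 (length 2)
  E: 100 (length 3)
Average length = Σ p(s) × length(s) = 2.2500 bits


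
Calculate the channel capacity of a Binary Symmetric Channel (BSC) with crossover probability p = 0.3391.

For BSC with error probability p:
C = 1 - H(p) where H(p) is binary entropy
H(0.3391) = -0.3391 × log₂(0.3391) - 0.6609 × log₂(0.6609)
H(p) = 0.9240
C = 1 - 0.9240 = 0.0760 bits/use


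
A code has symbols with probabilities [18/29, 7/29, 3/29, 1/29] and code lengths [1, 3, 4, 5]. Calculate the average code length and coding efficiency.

Average length L = Σ p_i × l_i = 1.9310 bits
Entropy H = 1.4282 bits
Efficiency η = H/L × 100% = 73.96%


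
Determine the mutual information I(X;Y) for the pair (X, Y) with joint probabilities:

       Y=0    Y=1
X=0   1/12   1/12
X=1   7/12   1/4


H(X) = 0.6500, H(Y) = 0.9183, H(X,Y) = 1.5511
I(X;Y) = H(X) + H(Y) - H(X,Y) = 0.0172 bits


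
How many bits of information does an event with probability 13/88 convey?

Information content I(x) = -log₂(p(x))
I = -log₂(13/88) = -log₂(0.1477)
I = 2.7590 bits


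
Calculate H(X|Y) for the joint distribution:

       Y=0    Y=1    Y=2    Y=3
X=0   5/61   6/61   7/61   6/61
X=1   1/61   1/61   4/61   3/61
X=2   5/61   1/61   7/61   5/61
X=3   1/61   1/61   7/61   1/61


H(X|Y) = Σ_y p(y) H(X|Y=y)
  p(Y=0) = 12/61, H(X|Y=0) = 1.6500
  p(Y=1) = 9/61, H(X|Y=1) = 1.4466
  p(Y=2) = 25/61, H(X|Y=2) = 1.9657
  p(Y=3) = 15/61, H(X|Y=3) = 1.7819
H(X|Y) = 0.1967×1.6500 + 0.1475×1.4466 + 0.4098×1.9657 + 0.2459×1.7819 = 1.7818 bits


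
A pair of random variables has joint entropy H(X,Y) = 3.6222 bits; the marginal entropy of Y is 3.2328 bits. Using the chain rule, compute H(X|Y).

Chain rule: H(X,Y) = H(X|Y) + H(Y)
H(X|Y) = H(X,Y) - H(Y) = 3.6222 - 3.2328 = 0.3894 bits


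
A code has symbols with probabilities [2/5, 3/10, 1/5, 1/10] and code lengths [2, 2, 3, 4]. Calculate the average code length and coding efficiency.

Average length L = Σ p_i × l_i = 2.4000 bits
Entropy H = 1.8464 bits
Efficiency η = H/L × 100% = 76.93%


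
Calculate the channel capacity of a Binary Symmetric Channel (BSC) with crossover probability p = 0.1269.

For BSC with error probability p:
C = 1 - H(p) where H(p) is binary entropy
H(0.1269) = -0.1269 × log₂(0.1269) - 0.8731 × log₂(0.8731)
H(p) = 0.5489
C = 1 - 0.5489 = 0.4511 bits/use
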